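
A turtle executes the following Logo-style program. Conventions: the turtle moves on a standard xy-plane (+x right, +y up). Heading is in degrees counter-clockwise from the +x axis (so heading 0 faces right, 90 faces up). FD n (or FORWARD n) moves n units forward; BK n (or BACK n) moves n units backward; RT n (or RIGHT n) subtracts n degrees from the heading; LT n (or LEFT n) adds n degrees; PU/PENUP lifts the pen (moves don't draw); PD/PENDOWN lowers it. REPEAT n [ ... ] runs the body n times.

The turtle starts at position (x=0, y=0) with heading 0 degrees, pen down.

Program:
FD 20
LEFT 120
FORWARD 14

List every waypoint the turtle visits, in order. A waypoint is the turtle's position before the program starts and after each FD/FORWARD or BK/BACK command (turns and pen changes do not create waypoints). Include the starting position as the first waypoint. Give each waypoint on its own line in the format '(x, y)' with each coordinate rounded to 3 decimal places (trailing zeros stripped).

Answer: (0, 0)
(20, 0)
(13, 12.124)

Derivation:
Executing turtle program step by step:
Start: pos=(0,0), heading=0, pen down
FD 20: (0,0) -> (20,0) [heading=0, draw]
LT 120: heading 0 -> 120
FD 14: (20,0) -> (13,12.124) [heading=120, draw]
Final: pos=(13,12.124), heading=120, 2 segment(s) drawn
Waypoints (3 total):
(0, 0)
(20, 0)
(13, 12.124)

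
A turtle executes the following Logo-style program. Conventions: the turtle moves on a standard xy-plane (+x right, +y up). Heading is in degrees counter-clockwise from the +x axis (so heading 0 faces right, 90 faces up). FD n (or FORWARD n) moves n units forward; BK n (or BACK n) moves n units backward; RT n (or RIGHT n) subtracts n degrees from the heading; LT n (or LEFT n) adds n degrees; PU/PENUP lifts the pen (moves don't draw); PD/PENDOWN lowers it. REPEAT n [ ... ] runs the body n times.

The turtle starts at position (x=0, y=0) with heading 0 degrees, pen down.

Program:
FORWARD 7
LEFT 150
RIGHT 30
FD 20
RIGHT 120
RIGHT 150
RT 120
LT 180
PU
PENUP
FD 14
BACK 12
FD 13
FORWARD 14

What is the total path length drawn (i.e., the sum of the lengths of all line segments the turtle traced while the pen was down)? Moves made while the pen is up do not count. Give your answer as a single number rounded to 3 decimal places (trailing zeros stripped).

Answer: 27

Derivation:
Executing turtle program step by step:
Start: pos=(0,0), heading=0, pen down
FD 7: (0,0) -> (7,0) [heading=0, draw]
LT 150: heading 0 -> 150
RT 30: heading 150 -> 120
FD 20: (7,0) -> (-3,17.321) [heading=120, draw]
RT 120: heading 120 -> 0
RT 150: heading 0 -> 210
RT 120: heading 210 -> 90
LT 180: heading 90 -> 270
PU: pen up
PU: pen up
FD 14: (-3,17.321) -> (-3,3.321) [heading=270, move]
BK 12: (-3,3.321) -> (-3,15.321) [heading=270, move]
FD 13: (-3,15.321) -> (-3,2.321) [heading=270, move]
FD 14: (-3,2.321) -> (-3,-11.679) [heading=270, move]
Final: pos=(-3,-11.679), heading=270, 2 segment(s) drawn

Segment lengths:
  seg 1: (0,0) -> (7,0), length = 7
  seg 2: (7,0) -> (-3,17.321), length = 20
Total = 27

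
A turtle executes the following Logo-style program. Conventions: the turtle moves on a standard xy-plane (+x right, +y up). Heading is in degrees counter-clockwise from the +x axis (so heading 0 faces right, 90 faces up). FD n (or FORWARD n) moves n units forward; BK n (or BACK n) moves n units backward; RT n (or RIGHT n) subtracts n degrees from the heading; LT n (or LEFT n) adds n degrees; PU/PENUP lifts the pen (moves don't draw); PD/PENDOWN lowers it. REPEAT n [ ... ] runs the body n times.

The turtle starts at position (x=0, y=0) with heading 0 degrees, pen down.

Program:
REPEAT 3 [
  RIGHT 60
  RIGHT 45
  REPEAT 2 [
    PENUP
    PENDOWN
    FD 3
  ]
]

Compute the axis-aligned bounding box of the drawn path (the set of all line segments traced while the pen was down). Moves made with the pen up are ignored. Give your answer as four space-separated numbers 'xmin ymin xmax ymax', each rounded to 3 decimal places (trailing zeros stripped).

Answer: -6.749 -5.796 0 1.447

Derivation:
Executing turtle program step by step:
Start: pos=(0,0), heading=0, pen down
REPEAT 3 [
  -- iteration 1/3 --
  RT 60: heading 0 -> 300
  RT 45: heading 300 -> 255
  REPEAT 2 [
    -- iteration 1/2 --
    PU: pen up
    PD: pen down
    FD 3: (0,0) -> (-0.776,-2.898) [heading=255, draw]
    -- iteration 2/2 --
    PU: pen up
    PD: pen down
    FD 3: (-0.776,-2.898) -> (-1.553,-5.796) [heading=255, draw]
  ]
  -- iteration 2/3 --
  RT 60: heading 255 -> 195
  RT 45: heading 195 -> 150
  REPEAT 2 [
    -- iteration 1/2 --
    PU: pen up
    PD: pen down
    FD 3: (-1.553,-5.796) -> (-4.151,-4.296) [heading=150, draw]
    -- iteration 2/2 --
    PU: pen up
    PD: pen down
    FD 3: (-4.151,-4.296) -> (-6.749,-2.796) [heading=150, draw]
  ]
  -- iteration 3/3 --
  RT 60: heading 150 -> 90
  RT 45: heading 90 -> 45
  REPEAT 2 [
    -- iteration 1/2 --
    PU: pen up
    PD: pen down
    FD 3: (-6.749,-2.796) -> (-4.628,-0.674) [heading=45, draw]
    -- iteration 2/2 --
    PU: pen up
    PD: pen down
    FD 3: (-4.628,-0.674) -> (-2.506,1.447) [heading=45, draw]
  ]
]
Final: pos=(-2.506,1.447), heading=45, 6 segment(s) drawn

Segment endpoints: x in {-6.749, -4.628, -4.151, -2.506, -1.553, -0.776, 0}, y in {-5.796, -4.296, -2.898, -2.796, -0.674, 0, 1.447}
xmin=-6.749, ymin=-5.796, xmax=0, ymax=1.447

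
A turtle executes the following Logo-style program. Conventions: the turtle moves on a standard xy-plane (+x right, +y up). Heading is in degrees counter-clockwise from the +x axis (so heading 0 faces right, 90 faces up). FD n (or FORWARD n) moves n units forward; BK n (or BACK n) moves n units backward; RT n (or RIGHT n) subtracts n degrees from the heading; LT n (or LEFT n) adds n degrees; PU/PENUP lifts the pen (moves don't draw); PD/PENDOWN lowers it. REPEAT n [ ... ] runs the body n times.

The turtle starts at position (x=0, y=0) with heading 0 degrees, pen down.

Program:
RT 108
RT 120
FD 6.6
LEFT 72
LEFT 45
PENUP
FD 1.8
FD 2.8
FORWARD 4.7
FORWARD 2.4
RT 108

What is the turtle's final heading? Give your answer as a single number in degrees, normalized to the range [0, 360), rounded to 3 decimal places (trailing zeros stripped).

Answer: 141

Derivation:
Executing turtle program step by step:
Start: pos=(0,0), heading=0, pen down
RT 108: heading 0 -> 252
RT 120: heading 252 -> 132
FD 6.6: (0,0) -> (-4.416,4.905) [heading=132, draw]
LT 72: heading 132 -> 204
LT 45: heading 204 -> 249
PU: pen up
FD 1.8: (-4.416,4.905) -> (-5.061,3.224) [heading=249, move]
FD 2.8: (-5.061,3.224) -> (-6.065,0.61) [heading=249, move]
FD 4.7: (-6.065,0.61) -> (-7.749,-3.778) [heading=249, move]
FD 2.4: (-7.749,-3.778) -> (-8.609,-6.018) [heading=249, move]
RT 108: heading 249 -> 141
Final: pos=(-8.609,-6.018), heading=141, 1 segment(s) drawn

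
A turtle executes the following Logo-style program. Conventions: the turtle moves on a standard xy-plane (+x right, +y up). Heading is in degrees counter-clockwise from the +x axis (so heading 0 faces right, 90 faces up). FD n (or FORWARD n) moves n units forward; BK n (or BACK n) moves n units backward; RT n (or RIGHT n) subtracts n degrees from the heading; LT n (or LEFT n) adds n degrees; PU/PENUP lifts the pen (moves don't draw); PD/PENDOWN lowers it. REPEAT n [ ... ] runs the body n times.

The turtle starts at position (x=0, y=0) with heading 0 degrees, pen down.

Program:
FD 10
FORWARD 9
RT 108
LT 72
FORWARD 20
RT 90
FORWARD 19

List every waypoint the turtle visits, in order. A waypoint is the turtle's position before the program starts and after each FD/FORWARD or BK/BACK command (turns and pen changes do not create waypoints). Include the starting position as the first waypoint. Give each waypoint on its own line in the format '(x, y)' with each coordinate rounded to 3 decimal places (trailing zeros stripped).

Answer: (0, 0)
(10, 0)
(19, 0)
(35.18, -11.756)
(24.012, -27.127)

Derivation:
Executing turtle program step by step:
Start: pos=(0,0), heading=0, pen down
FD 10: (0,0) -> (10,0) [heading=0, draw]
FD 9: (10,0) -> (19,0) [heading=0, draw]
RT 108: heading 0 -> 252
LT 72: heading 252 -> 324
FD 20: (19,0) -> (35.18,-11.756) [heading=324, draw]
RT 90: heading 324 -> 234
FD 19: (35.18,-11.756) -> (24.012,-27.127) [heading=234, draw]
Final: pos=(24.012,-27.127), heading=234, 4 segment(s) drawn
Waypoints (5 total):
(0, 0)
(10, 0)
(19, 0)
(35.18, -11.756)
(24.012, -27.127)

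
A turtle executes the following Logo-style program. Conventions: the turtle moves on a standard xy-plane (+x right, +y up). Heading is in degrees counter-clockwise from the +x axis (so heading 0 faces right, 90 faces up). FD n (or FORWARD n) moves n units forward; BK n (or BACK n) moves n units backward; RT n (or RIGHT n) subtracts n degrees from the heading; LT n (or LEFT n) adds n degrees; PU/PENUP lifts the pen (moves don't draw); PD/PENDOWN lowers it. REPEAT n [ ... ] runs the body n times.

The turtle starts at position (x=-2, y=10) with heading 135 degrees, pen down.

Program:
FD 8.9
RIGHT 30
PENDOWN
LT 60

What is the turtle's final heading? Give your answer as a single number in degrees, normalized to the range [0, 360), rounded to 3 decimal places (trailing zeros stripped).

Answer: 165

Derivation:
Executing turtle program step by step:
Start: pos=(-2,10), heading=135, pen down
FD 8.9: (-2,10) -> (-8.293,16.293) [heading=135, draw]
RT 30: heading 135 -> 105
PD: pen down
LT 60: heading 105 -> 165
Final: pos=(-8.293,16.293), heading=165, 1 segment(s) drawn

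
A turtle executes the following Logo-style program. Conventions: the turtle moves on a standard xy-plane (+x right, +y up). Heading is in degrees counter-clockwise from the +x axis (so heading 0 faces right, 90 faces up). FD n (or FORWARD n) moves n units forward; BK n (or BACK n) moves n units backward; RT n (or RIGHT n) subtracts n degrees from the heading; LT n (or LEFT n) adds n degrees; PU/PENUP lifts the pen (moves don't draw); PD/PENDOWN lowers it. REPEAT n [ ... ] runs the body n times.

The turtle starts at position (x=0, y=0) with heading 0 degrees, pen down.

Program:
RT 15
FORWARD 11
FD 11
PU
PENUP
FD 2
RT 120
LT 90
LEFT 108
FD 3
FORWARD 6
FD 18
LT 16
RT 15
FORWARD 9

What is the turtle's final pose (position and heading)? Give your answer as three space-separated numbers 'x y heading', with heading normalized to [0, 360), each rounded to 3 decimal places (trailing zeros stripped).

Answer: 39.385 25.935 64

Derivation:
Executing turtle program step by step:
Start: pos=(0,0), heading=0, pen down
RT 15: heading 0 -> 345
FD 11: (0,0) -> (10.625,-2.847) [heading=345, draw]
FD 11: (10.625,-2.847) -> (21.25,-5.694) [heading=345, draw]
PU: pen up
PU: pen up
FD 2: (21.25,-5.694) -> (23.182,-6.212) [heading=345, move]
RT 120: heading 345 -> 225
LT 90: heading 225 -> 315
LT 108: heading 315 -> 63
FD 3: (23.182,-6.212) -> (24.544,-3.539) [heading=63, move]
FD 6: (24.544,-3.539) -> (27.268,1.807) [heading=63, move]
FD 18: (27.268,1.807) -> (35.44,17.846) [heading=63, move]
LT 16: heading 63 -> 79
RT 15: heading 79 -> 64
FD 9: (35.44,17.846) -> (39.385,25.935) [heading=64, move]
Final: pos=(39.385,25.935), heading=64, 2 segment(s) drawn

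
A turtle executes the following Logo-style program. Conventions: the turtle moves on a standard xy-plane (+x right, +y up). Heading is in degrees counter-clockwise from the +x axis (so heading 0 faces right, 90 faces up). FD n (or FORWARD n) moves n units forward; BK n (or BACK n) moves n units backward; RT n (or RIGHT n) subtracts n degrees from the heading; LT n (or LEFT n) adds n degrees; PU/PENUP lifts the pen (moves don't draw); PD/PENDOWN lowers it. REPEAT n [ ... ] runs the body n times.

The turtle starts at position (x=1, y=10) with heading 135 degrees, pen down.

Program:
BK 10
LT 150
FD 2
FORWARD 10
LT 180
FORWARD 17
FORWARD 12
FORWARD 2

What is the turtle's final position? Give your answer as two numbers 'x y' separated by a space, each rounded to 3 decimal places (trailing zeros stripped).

Answer: 3.154 21.282

Derivation:
Executing turtle program step by step:
Start: pos=(1,10), heading=135, pen down
BK 10: (1,10) -> (8.071,2.929) [heading=135, draw]
LT 150: heading 135 -> 285
FD 2: (8.071,2.929) -> (8.589,0.997) [heading=285, draw]
FD 10: (8.589,0.997) -> (11.177,-8.662) [heading=285, draw]
LT 180: heading 285 -> 105
FD 17: (11.177,-8.662) -> (6.777,7.759) [heading=105, draw]
FD 12: (6.777,7.759) -> (3.671,19.35) [heading=105, draw]
FD 2: (3.671,19.35) -> (3.154,21.282) [heading=105, draw]
Final: pos=(3.154,21.282), heading=105, 6 segment(s) drawn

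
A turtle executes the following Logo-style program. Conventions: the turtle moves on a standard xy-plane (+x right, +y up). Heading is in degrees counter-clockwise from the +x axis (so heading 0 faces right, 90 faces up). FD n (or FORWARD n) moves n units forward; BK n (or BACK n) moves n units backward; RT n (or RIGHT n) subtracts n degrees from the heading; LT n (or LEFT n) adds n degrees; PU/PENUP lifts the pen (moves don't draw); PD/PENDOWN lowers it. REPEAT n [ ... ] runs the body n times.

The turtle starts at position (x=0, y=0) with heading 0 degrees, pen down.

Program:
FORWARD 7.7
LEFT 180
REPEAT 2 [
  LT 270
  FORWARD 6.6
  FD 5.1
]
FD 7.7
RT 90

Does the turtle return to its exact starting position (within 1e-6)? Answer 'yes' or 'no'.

Executing turtle program step by step:
Start: pos=(0,0), heading=0, pen down
FD 7.7: (0,0) -> (7.7,0) [heading=0, draw]
LT 180: heading 0 -> 180
REPEAT 2 [
  -- iteration 1/2 --
  LT 270: heading 180 -> 90
  FD 6.6: (7.7,0) -> (7.7,6.6) [heading=90, draw]
  FD 5.1: (7.7,6.6) -> (7.7,11.7) [heading=90, draw]
  -- iteration 2/2 --
  LT 270: heading 90 -> 0
  FD 6.6: (7.7,11.7) -> (14.3,11.7) [heading=0, draw]
  FD 5.1: (14.3,11.7) -> (19.4,11.7) [heading=0, draw]
]
FD 7.7: (19.4,11.7) -> (27.1,11.7) [heading=0, draw]
RT 90: heading 0 -> 270
Final: pos=(27.1,11.7), heading=270, 6 segment(s) drawn

Start position: (0, 0)
Final position: (27.1, 11.7)
Distance = 29.518; >= 1e-6 -> NOT closed

Answer: no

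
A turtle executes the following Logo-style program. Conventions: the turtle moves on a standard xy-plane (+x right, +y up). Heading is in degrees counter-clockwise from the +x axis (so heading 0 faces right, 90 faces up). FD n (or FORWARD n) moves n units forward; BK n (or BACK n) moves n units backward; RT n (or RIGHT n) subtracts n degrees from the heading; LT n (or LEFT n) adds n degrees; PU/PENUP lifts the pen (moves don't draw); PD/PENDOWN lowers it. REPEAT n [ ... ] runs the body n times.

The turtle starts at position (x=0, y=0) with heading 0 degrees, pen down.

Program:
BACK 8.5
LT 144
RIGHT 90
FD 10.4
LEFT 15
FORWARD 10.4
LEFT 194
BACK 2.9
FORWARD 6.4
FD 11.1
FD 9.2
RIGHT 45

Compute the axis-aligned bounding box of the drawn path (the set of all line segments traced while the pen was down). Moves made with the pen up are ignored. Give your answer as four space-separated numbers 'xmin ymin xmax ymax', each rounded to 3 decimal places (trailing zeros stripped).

Answer: -8.5 -5.5 1.693 21.001

Derivation:
Executing turtle program step by step:
Start: pos=(0,0), heading=0, pen down
BK 8.5: (0,0) -> (-8.5,0) [heading=0, draw]
LT 144: heading 0 -> 144
RT 90: heading 144 -> 54
FD 10.4: (-8.5,0) -> (-2.387,8.414) [heading=54, draw]
LT 15: heading 54 -> 69
FD 10.4: (-2.387,8.414) -> (1.34,18.123) [heading=69, draw]
LT 194: heading 69 -> 263
BK 2.9: (1.34,18.123) -> (1.693,21.001) [heading=263, draw]
FD 6.4: (1.693,21.001) -> (0.913,14.649) [heading=263, draw]
FD 11.1: (0.913,14.649) -> (-0.439,3.632) [heading=263, draw]
FD 9.2: (-0.439,3.632) -> (-1.56,-5.5) [heading=263, draw]
RT 45: heading 263 -> 218
Final: pos=(-1.56,-5.5), heading=218, 7 segment(s) drawn

Segment endpoints: x in {-8.5, -2.387, -1.56, -0.439, 0, 0.913, 1.34, 1.693}, y in {-5.5, 0, 3.632, 8.414, 14.649, 18.123, 21.001}
xmin=-8.5, ymin=-5.5, xmax=1.693, ymax=21.001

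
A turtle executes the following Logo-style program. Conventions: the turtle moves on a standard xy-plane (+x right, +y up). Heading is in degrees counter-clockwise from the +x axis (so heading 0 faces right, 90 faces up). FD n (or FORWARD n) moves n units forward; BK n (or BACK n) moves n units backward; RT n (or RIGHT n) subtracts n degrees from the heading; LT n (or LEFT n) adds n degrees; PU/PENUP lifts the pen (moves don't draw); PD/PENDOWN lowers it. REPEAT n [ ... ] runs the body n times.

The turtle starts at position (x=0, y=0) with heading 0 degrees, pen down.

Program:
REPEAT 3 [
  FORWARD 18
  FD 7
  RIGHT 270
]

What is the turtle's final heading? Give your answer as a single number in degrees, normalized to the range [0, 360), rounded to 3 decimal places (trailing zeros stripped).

Executing turtle program step by step:
Start: pos=(0,0), heading=0, pen down
REPEAT 3 [
  -- iteration 1/3 --
  FD 18: (0,0) -> (18,0) [heading=0, draw]
  FD 7: (18,0) -> (25,0) [heading=0, draw]
  RT 270: heading 0 -> 90
  -- iteration 2/3 --
  FD 18: (25,0) -> (25,18) [heading=90, draw]
  FD 7: (25,18) -> (25,25) [heading=90, draw]
  RT 270: heading 90 -> 180
  -- iteration 3/3 --
  FD 18: (25,25) -> (7,25) [heading=180, draw]
  FD 7: (7,25) -> (0,25) [heading=180, draw]
  RT 270: heading 180 -> 270
]
Final: pos=(0,25), heading=270, 6 segment(s) drawn

Answer: 270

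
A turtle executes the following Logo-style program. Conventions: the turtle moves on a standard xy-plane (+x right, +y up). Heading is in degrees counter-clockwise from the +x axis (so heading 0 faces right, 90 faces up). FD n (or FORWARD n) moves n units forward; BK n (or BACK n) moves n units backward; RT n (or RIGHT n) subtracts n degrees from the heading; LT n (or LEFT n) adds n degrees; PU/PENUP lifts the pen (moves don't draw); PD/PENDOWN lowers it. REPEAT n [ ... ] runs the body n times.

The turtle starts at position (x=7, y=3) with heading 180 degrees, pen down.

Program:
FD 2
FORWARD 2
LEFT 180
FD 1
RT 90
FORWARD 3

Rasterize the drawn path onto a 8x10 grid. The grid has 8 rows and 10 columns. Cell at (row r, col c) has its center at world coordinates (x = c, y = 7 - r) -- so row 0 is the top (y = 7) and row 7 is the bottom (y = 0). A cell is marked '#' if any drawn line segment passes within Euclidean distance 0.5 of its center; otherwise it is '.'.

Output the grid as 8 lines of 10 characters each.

Segment 0: (7,3) -> (5,3)
Segment 1: (5,3) -> (3,3)
Segment 2: (3,3) -> (4,3)
Segment 3: (4,3) -> (4,0)

Answer: ..........
..........
..........
..........
...#####..
....#.....
....#.....
....#.....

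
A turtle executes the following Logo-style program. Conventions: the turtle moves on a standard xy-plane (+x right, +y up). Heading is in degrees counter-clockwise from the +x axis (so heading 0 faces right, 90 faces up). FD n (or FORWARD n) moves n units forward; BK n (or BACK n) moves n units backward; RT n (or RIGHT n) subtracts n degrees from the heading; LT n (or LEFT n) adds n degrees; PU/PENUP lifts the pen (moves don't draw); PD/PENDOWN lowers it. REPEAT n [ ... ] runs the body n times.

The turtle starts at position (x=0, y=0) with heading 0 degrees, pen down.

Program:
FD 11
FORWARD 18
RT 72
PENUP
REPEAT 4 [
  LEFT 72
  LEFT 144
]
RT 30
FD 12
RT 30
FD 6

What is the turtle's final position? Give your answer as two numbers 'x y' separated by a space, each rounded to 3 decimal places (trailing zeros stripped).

Executing turtle program step by step:
Start: pos=(0,0), heading=0, pen down
FD 11: (0,0) -> (11,0) [heading=0, draw]
FD 18: (11,0) -> (29,0) [heading=0, draw]
RT 72: heading 0 -> 288
PU: pen up
REPEAT 4 [
  -- iteration 1/4 --
  LT 72: heading 288 -> 0
  LT 144: heading 0 -> 144
  -- iteration 2/4 --
  LT 72: heading 144 -> 216
  LT 144: heading 216 -> 0
  -- iteration 3/4 --
  LT 72: heading 0 -> 72
  LT 144: heading 72 -> 216
  -- iteration 4/4 --
  LT 72: heading 216 -> 288
  LT 144: heading 288 -> 72
]
RT 30: heading 72 -> 42
FD 12: (29,0) -> (37.918,8.03) [heading=42, move]
RT 30: heading 42 -> 12
FD 6: (37.918,8.03) -> (43.787,9.277) [heading=12, move]
Final: pos=(43.787,9.277), heading=12, 2 segment(s) drawn

Answer: 43.787 9.277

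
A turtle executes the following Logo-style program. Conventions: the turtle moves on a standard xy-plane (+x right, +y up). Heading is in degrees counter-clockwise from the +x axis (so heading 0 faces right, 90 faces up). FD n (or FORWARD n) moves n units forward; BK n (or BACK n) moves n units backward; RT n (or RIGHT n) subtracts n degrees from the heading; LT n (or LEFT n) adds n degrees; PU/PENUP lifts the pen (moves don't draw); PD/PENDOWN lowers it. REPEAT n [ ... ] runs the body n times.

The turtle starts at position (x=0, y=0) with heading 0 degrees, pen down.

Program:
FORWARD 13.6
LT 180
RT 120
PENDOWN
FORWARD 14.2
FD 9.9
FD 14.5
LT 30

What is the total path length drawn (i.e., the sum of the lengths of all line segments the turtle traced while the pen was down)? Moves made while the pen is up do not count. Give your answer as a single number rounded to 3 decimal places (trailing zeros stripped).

Executing turtle program step by step:
Start: pos=(0,0), heading=0, pen down
FD 13.6: (0,0) -> (13.6,0) [heading=0, draw]
LT 180: heading 0 -> 180
RT 120: heading 180 -> 60
PD: pen down
FD 14.2: (13.6,0) -> (20.7,12.298) [heading=60, draw]
FD 9.9: (20.7,12.298) -> (25.65,20.871) [heading=60, draw]
FD 14.5: (25.65,20.871) -> (32.9,33.429) [heading=60, draw]
LT 30: heading 60 -> 90
Final: pos=(32.9,33.429), heading=90, 4 segment(s) drawn

Segment lengths:
  seg 1: (0,0) -> (13.6,0), length = 13.6
  seg 2: (13.6,0) -> (20.7,12.298), length = 14.2
  seg 3: (20.7,12.298) -> (25.65,20.871), length = 9.9
  seg 4: (25.65,20.871) -> (32.9,33.429), length = 14.5
Total = 52.2

Answer: 52.2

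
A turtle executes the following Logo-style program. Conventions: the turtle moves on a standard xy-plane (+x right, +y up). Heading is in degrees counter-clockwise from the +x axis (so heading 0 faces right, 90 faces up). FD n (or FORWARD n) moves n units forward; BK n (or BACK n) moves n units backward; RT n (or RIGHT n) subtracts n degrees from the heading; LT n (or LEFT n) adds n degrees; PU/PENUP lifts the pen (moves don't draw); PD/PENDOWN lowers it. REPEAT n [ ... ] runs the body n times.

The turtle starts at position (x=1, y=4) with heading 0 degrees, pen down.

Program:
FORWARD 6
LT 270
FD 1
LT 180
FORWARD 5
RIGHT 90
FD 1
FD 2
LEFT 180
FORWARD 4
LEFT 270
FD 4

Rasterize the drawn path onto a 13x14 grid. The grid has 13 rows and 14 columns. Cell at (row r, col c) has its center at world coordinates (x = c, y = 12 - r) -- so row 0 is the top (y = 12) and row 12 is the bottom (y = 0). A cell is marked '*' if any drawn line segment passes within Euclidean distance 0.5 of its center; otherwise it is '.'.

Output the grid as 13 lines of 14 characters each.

Segment 0: (1,4) -> (7,4)
Segment 1: (7,4) -> (7,3)
Segment 2: (7,3) -> (7,8)
Segment 3: (7,8) -> (8,8)
Segment 4: (8,8) -> (10,8)
Segment 5: (10,8) -> (6,8)
Segment 6: (6,8) -> (6,12)

Answer: ......*.......
......*.......
......*.......
......*.......
......*****...
.......*......
.......*......
.......*......
.*******......
.......*......
..............
..............
..............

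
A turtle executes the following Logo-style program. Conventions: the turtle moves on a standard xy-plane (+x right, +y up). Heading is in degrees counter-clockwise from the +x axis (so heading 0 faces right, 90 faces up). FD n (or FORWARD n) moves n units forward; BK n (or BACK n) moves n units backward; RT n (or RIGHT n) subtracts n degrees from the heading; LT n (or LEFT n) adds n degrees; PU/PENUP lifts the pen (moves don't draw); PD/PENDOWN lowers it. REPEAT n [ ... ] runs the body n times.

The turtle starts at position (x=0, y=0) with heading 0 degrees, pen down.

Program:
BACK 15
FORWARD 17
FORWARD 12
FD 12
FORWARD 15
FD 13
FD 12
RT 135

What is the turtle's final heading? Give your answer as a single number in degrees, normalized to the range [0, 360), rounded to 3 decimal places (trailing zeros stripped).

Executing turtle program step by step:
Start: pos=(0,0), heading=0, pen down
BK 15: (0,0) -> (-15,0) [heading=0, draw]
FD 17: (-15,0) -> (2,0) [heading=0, draw]
FD 12: (2,0) -> (14,0) [heading=0, draw]
FD 12: (14,0) -> (26,0) [heading=0, draw]
FD 15: (26,0) -> (41,0) [heading=0, draw]
FD 13: (41,0) -> (54,0) [heading=0, draw]
FD 12: (54,0) -> (66,0) [heading=0, draw]
RT 135: heading 0 -> 225
Final: pos=(66,0), heading=225, 7 segment(s) drawn

Answer: 225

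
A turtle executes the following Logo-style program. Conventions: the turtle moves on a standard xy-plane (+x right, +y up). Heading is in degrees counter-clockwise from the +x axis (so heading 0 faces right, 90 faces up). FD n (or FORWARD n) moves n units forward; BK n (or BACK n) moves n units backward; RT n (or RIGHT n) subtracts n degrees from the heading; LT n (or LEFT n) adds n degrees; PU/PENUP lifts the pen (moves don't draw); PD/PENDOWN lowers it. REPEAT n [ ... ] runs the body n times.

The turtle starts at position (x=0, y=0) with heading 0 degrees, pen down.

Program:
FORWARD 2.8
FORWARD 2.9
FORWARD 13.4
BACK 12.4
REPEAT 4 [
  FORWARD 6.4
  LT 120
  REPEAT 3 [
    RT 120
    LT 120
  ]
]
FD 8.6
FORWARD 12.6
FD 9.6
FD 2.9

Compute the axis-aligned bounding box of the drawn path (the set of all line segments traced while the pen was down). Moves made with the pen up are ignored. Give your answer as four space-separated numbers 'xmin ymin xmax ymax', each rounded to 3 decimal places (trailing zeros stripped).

Executing turtle program step by step:
Start: pos=(0,0), heading=0, pen down
FD 2.8: (0,0) -> (2.8,0) [heading=0, draw]
FD 2.9: (2.8,0) -> (5.7,0) [heading=0, draw]
FD 13.4: (5.7,0) -> (19.1,0) [heading=0, draw]
BK 12.4: (19.1,0) -> (6.7,0) [heading=0, draw]
REPEAT 4 [
  -- iteration 1/4 --
  FD 6.4: (6.7,0) -> (13.1,0) [heading=0, draw]
  LT 120: heading 0 -> 120
  REPEAT 3 [
    -- iteration 1/3 --
    RT 120: heading 120 -> 0
    LT 120: heading 0 -> 120
    -- iteration 2/3 --
    RT 120: heading 120 -> 0
    LT 120: heading 0 -> 120
    -- iteration 3/3 --
    RT 120: heading 120 -> 0
    LT 120: heading 0 -> 120
  ]
  -- iteration 2/4 --
  FD 6.4: (13.1,0) -> (9.9,5.543) [heading=120, draw]
  LT 120: heading 120 -> 240
  REPEAT 3 [
    -- iteration 1/3 --
    RT 120: heading 240 -> 120
    LT 120: heading 120 -> 240
    -- iteration 2/3 --
    RT 120: heading 240 -> 120
    LT 120: heading 120 -> 240
    -- iteration 3/3 --
    RT 120: heading 240 -> 120
    LT 120: heading 120 -> 240
  ]
  -- iteration 3/4 --
  FD 6.4: (9.9,5.543) -> (6.7,0) [heading=240, draw]
  LT 120: heading 240 -> 0
  REPEAT 3 [
    -- iteration 1/3 --
    RT 120: heading 0 -> 240
    LT 120: heading 240 -> 0
    -- iteration 2/3 --
    RT 120: heading 0 -> 240
    LT 120: heading 240 -> 0
    -- iteration 3/3 --
    RT 120: heading 0 -> 240
    LT 120: heading 240 -> 0
  ]
  -- iteration 4/4 --
  FD 6.4: (6.7,0) -> (13.1,0) [heading=0, draw]
  LT 120: heading 0 -> 120
  REPEAT 3 [
    -- iteration 1/3 --
    RT 120: heading 120 -> 0
    LT 120: heading 0 -> 120
    -- iteration 2/3 --
    RT 120: heading 120 -> 0
    LT 120: heading 0 -> 120
    -- iteration 3/3 --
    RT 120: heading 120 -> 0
    LT 120: heading 0 -> 120
  ]
]
FD 8.6: (13.1,0) -> (8.8,7.448) [heading=120, draw]
FD 12.6: (8.8,7.448) -> (2.5,18.36) [heading=120, draw]
FD 9.6: (2.5,18.36) -> (-2.3,26.674) [heading=120, draw]
FD 2.9: (-2.3,26.674) -> (-3.75,29.185) [heading=120, draw]
Final: pos=(-3.75,29.185), heading=120, 12 segment(s) drawn

Segment endpoints: x in {-3.75, -2.3, 0, 2.5, 2.8, 5.7, 6.7, 6.7, 8.8, 9.9, 13.1, 13.1, 19.1}, y in {0, 0, 0, 5.543, 7.448, 18.36, 26.674, 29.185}
xmin=-3.75, ymin=0, xmax=19.1, ymax=29.185

Answer: -3.75 0 19.1 29.185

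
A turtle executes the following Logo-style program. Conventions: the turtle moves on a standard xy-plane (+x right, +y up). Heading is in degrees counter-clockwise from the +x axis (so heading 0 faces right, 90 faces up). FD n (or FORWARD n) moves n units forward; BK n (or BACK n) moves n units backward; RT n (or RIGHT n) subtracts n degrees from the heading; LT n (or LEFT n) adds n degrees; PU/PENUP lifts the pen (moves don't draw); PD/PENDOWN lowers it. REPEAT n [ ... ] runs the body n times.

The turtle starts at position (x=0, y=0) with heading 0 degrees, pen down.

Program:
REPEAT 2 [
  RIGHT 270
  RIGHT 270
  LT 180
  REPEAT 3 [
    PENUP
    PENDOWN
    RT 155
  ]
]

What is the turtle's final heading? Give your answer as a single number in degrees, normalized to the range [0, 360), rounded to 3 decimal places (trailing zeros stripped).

Answer: 150

Derivation:
Executing turtle program step by step:
Start: pos=(0,0), heading=0, pen down
REPEAT 2 [
  -- iteration 1/2 --
  RT 270: heading 0 -> 90
  RT 270: heading 90 -> 180
  LT 180: heading 180 -> 0
  REPEAT 3 [
    -- iteration 1/3 --
    PU: pen up
    PD: pen down
    RT 155: heading 0 -> 205
    -- iteration 2/3 --
    PU: pen up
    PD: pen down
    RT 155: heading 205 -> 50
    -- iteration 3/3 --
    PU: pen up
    PD: pen down
    RT 155: heading 50 -> 255
  ]
  -- iteration 2/2 --
  RT 270: heading 255 -> 345
  RT 270: heading 345 -> 75
  LT 180: heading 75 -> 255
  REPEAT 3 [
    -- iteration 1/3 --
    PU: pen up
    PD: pen down
    RT 155: heading 255 -> 100
    -- iteration 2/3 --
    PU: pen up
    PD: pen down
    RT 155: heading 100 -> 305
    -- iteration 3/3 --
    PU: pen up
    PD: pen down
    RT 155: heading 305 -> 150
  ]
]
Final: pos=(0,0), heading=150, 0 segment(s) drawn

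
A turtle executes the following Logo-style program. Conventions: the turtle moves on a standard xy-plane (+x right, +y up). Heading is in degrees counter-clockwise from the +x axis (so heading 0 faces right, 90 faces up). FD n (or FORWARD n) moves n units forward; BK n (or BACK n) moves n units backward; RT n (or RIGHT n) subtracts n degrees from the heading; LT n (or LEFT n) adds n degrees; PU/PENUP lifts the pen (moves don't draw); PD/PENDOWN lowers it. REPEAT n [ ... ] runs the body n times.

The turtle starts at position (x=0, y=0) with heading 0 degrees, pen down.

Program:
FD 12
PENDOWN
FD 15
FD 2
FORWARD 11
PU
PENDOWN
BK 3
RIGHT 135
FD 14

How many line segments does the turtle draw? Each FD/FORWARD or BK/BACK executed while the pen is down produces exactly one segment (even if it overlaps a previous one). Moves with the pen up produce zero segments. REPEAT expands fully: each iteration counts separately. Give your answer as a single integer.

Executing turtle program step by step:
Start: pos=(0,0), heading=0, pen down
FD 12: (0,0) -> (12,0) [heading=0, draw]
PD: pen down
FD 15: (12,0) -> (27,0) [heading=0, draw]
FD 2: (27,0) -> (29,0) [heading=0, draw]
FD 11: (29,0) -> (40,0) [heading=0, draw]
PU: pen up
PD: pen down
BK 3: (40,0) -> (37,0) [heading=0, draw]
RT 135: heading 0 -> 225
FD 14: (37,0) -> (27.101,-9.899) [heading=225, draw]
Final: pos=(27.101,-9.899), heading=225, 6 segment(s) drawn
Segments drawn: 6

Answer: 6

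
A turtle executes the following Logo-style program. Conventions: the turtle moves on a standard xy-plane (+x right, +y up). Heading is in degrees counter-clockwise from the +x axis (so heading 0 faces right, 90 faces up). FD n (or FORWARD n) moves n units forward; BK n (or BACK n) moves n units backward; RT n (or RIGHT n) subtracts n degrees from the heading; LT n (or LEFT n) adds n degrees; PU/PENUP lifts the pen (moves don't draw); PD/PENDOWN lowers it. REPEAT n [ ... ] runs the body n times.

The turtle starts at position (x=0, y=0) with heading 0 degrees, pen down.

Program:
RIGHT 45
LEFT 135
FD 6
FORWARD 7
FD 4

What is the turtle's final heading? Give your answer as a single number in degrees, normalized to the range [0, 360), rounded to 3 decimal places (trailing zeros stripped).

Answer: 90

Derivation:
Executing turtle program step by step:
Start: pos=(0,0), heading=0, pen down
RT 45: heading 0 -> 315
LT 135: heading 315 -> 90
FD 6: (0,0) -> (0,6) [heading=90, draw]
FD 7: (0,6) -> (0,13) [heading=90, draw]
FD 4: (0,13) -> (0,17) [heading=90, draw]
Final: pos=(0,17), heading=90, 3 segment(s) drawn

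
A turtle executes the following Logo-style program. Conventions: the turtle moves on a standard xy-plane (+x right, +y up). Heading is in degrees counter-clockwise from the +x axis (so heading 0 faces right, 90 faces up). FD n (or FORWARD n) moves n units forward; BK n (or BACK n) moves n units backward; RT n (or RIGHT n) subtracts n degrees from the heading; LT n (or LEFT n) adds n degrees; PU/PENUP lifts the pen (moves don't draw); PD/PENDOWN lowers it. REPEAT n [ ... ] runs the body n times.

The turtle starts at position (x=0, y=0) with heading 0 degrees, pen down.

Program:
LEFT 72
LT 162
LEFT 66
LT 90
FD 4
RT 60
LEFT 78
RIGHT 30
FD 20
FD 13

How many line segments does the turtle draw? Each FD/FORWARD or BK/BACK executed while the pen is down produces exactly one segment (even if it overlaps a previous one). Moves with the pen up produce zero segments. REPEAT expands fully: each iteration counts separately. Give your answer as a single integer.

Answer: 3

Derivation:
Executing turtle program step by step:
Start: pos=(0,0), heading=0, pen down
LT 72: heading 0 -> 72
LT 162: heading 72 -> 234
LT 66: heading 234 -> 300
LT 90: heading 300 -> 30
FD 4: (0,0) -> (3.464,2) [heading=30, draw]
RT 60: heading 30 -> 330
LT 78: heading 330 -> 48
RT 30: heading 48 -> 18
FD 20: (3.464,2) -> (22.485,8.18) [heading=18, draw]
FD 13: (22.485,8.18) -> (34.849,12.198) [heading=18, draw]
Final: pos=(34.849,12.198), heading=18, 3 segment(s) drawn
Segments drawn: 3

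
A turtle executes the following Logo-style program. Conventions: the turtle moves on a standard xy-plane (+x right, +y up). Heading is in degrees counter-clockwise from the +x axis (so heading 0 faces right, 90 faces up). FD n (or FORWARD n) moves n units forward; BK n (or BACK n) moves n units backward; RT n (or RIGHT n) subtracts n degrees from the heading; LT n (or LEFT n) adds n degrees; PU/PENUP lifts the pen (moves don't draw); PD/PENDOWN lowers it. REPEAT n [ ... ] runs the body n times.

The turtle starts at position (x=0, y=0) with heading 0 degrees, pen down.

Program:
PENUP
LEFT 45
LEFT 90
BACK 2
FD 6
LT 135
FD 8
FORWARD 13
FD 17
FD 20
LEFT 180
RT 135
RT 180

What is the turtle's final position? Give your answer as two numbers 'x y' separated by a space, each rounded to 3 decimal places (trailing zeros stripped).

Executing turtle program step by step:
Start: pos=(0,0), heading=0, pen down
PU: pen up
LT 45: heading 0 -> 45
LT 90: heading 45 -> 135
BK 2: (0,0) -> (1.414,-1.414) [heading=135, move]
FD 6: (1.414,-1.414) -> (-2.828,2.828) [heading=135, move]
LT 135: heading 135 -> 270
FD 8: (-2.828,2.828) -> (-2.828,-5.172) [heading=270, move]
FD 13: (-2.828,-5.172) -> (-2.828,-18.172) [heading=270, move]
FD 17: (-2.828,-18.172) -> (-2.828,-35.172) [heading=270, move]
FD 20: (-2.828,-35.172) -> (-2.828,-55.172) [heading=270, move]
LT 180: heading 270 -> 90
RT 135: heading 90 -> 315
RT 180: heading 315 -> 135
Final: pos=(-2.828,-55.172), heading=135, 0 segment(s) drawn

Answer: -2.828 -55.172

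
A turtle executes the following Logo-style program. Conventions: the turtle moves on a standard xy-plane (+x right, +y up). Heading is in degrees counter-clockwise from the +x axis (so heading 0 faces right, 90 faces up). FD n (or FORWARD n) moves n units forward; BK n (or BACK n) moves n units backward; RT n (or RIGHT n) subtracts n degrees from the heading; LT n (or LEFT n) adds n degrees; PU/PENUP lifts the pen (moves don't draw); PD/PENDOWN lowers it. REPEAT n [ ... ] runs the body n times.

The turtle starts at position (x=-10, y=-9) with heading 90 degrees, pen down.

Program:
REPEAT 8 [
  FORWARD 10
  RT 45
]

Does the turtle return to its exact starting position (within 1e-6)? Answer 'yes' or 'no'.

Executing turtle program step by step:
Start: pos=(-10,-9), heading=90, pen down
REPEAT 8 [
  -- iteration 1/8 --
  FD 10: (-10,-9) -> (-10,1) [heading=90, draw]
  RT 45: heading 90 -> 45
  -- iteration 2/8 --
  FD 10: (-10,1) -> (-2.929,8.071) [heading=45, draw]
  RT 45: heading 45 -> 0
  -- iteration 3/8 --
  FD 10: (-2.929,8.071) -> (7.071,8.071) [heading=0, draw]
  RT 45: heading 0 -> 315
  -- iteration 4/8 --
  FD 10: (7.071,8.071) -> (14.142,1) [heading=315, draw]
  RT 45: heading 315 -> 270
  -- iteration 5/8 --
  FD 10: (14.142,1) -> (14.142,-9) [heading=270, draw]
  RT 45: heading 270 -> 225
  -- iteration 6/8 --
  FD 10: (14.142,-9) -> (7.071,-16.071) [heading=225, draw]
  RT 45: heading 225 -> 180
  -- iteration 7/8 --
  FD 10: (7.071,-16.071) -> (-2.929,-16.071) [heading=180, draw]
  RT 45: heading 180 -> 135
  -- iteration 8/8 --
  FD 10: (-2.929,-16.071) -> (-10,-9) [heading=135, draw]
  RT 45: heading 135 -> 90
]
Final: pos=(-10,-9), heading=90, 8 segment(s) drawn

Start position: (-10, -9)
Final position: (-10, -9)
Distance = 0; < 1e-6 -> CLOSED

Answer: yes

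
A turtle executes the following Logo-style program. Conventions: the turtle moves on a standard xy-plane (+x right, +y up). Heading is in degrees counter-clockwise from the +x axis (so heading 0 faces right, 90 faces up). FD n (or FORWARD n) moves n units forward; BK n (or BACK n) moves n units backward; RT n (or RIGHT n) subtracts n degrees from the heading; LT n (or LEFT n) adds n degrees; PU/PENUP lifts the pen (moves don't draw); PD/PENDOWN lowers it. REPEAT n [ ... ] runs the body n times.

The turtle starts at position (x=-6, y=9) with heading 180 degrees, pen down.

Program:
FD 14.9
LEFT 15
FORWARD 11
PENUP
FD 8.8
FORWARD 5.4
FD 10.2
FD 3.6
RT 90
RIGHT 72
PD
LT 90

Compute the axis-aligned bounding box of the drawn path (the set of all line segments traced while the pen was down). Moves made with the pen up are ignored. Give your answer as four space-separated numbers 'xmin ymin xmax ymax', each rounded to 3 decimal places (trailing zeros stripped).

Executing turtle program step by step:
Start: pos=(-6,9), heading=180, pen down
FD 14.9: (-6,9) -> (-20.9,9) [heading=180, draw]
LT 15: heading 180 -> 195
FD 11: (-20.9,9) -> (-31.525,6.153) [heading=195, draw]
PU: pen up
FD 8.8: (-31.525,6.153) -> (-40.025,3.875) [heading=195, move]
FD 5.4: (-40.025,3.875) -> (-45.241,2.478) [heading=195, move]
FD 10.2: (-45.241,2.478) -> (-55.094,-0.162) [heading=195, move]
FD 3.6: (-55.094,-0.162) -> (-58.571,-1.094) [heading=195, move]
RT 90: heading 195 -> 105
RT 72: heading 105 -> 33
PD: pen down
LT 90: heading 33 -> 123
Final: pos=(-58.571,-1.094), heading=123, 2 segment(s) drawn

Segment endpoints: x in {-31.525, -20.9, -6}, y in {6.153, 9, 9}
xmin=-31.525, ymin=6.153, xmax=-6, ymax=9

Answer: -31.525 6.153 -6 9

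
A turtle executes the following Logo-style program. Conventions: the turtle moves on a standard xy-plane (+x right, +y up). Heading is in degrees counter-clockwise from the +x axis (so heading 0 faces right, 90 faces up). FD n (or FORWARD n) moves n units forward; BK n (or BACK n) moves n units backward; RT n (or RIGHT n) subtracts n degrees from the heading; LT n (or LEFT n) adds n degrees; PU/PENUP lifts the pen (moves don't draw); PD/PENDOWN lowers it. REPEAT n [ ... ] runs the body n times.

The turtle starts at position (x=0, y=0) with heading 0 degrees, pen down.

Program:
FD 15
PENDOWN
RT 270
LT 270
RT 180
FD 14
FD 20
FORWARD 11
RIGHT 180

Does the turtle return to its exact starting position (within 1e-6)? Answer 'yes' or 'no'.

Executing turtle program step by step:
Start: pos=(0,0), heading=0, pen down
FD 15: (0,0) -> (15,0) [heading=0, draw]
PD: pen down
RT 270: heading 0 -> 90
LT 270: heading 90 -> 0
RT 180: heading 0 -> 180
FD 14: (15,0) -> (1,0) [heading=180, draw]
FD 20: (1,0) -> (-19,0) [heading=180, draw]
FD 11: (-19,0) -> (-30,0) [heading=180, draw]
RT 180: heading 180 -> 0
Final: pos=(-30,0), heading=0, 4 segment(s) drawn

Start position: (0, 0)
Final position: (-30, 0)
Distance = 30; >= 1e-6 -> NOT closed

Answer: no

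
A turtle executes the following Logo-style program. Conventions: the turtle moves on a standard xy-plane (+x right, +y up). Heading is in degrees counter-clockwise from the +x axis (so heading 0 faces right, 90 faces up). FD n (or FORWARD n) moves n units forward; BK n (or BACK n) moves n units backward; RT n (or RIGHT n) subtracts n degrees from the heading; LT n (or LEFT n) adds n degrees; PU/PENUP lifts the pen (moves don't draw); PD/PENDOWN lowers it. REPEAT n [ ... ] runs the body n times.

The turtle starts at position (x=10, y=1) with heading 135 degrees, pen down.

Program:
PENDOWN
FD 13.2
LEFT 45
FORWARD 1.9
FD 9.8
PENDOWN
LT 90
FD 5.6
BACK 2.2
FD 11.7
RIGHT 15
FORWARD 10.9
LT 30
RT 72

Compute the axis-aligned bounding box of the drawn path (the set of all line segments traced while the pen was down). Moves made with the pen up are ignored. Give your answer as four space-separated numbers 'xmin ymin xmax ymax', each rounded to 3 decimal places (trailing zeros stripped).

Answer: -13.855 -15.295 10 10.334

Derivation:
Executing turtle program step by step:
Start: pos=(10,1), heading=135, pen down
PD: pen down
FD 13.2: (10,1) -> (0.666,10.334) [heading=135, draw]
LT 45: heading 135 -> 180
FD 1.9: (0.666,10.334) -> (-1.234,10.334) [heading=180, draw]
FD 9.8: (-1.234,10.334) -> (-11.034,10.334) [heading=180, draw]
PD: pen down
LT 90: heading 180 -> 270
FD 5.6: (-11.034,10.334) -> (-11.034,4.734) [heading=270, draw]
BK 2.2: (-11.034,4.734) -> (-11.034,6.934) [heading=270, draw]
FD 11.7: (-11.034,6.934) -> (-11.034,-4.766) [heading=270, draw]
RT 15: heading 270 -> 255
FD 10.9: (-11.034,-4.766) -> (-13.855,-15.295) [heading=255, draw]
LT 30: heading 255 -> 285
RT 72: heading 285 -> 213
Final: pos=(-13.855,-15.295), heading=213, 7 segment(s) drawn

Segment endpoints: x in {-13.855, -11.034, -11.034, -11.034, -1.234, 0.666, 10}, y in {-15.295, -4.766, 1, 4.734, 6.934, 10.334, 10.334}
xmin=-13.855, ymin=-15.295, xmax=10, ymax=10.334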